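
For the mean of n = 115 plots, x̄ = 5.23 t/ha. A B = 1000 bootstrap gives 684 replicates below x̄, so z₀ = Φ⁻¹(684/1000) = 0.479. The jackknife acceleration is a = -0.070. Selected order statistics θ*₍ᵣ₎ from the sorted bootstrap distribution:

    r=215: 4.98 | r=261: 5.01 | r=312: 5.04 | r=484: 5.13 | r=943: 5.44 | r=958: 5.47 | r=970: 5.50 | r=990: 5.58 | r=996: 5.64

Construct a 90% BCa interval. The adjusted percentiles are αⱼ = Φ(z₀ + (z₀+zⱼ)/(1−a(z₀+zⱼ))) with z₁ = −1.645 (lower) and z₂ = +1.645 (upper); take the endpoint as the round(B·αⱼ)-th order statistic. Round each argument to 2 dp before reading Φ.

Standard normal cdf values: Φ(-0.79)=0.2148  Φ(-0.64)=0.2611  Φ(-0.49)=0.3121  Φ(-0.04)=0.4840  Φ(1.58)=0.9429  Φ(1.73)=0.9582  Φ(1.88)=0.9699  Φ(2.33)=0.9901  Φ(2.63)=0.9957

Lower: z₀ + z₁ = 0.479 + (-1.645) = -1.166; 1 − a(z₀+z₁) = 1 − (-0.070)(-1.166) = 0.9184; argument = 0.479 + (-1.166)/0.9184 = -0.7906 → -0.79.
α₁ = Φ(-0.79) = 0.2148; rank = round(1000 × 0.2148) = 215; θ*₍215₎ = 4.98.
Upper: z₀ + z₂ = 2.124; 1 − a(z₀+z₂) = 1.1487; argument = 2.3281 → 2.33; α₂ = 0.9901; rank = 990; θ*₍990₎ = 5.58.

(4.98, 5.58)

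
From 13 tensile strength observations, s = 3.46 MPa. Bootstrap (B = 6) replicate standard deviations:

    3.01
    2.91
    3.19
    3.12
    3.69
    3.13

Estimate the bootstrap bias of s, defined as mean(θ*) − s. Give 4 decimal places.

mean(θ*) = (3.01 + 2.91 + 3.19 + 3.12 + 3.69 + 3.13) / 6 = 3.17500
bias = 3.17500 − 3.46

bias = −0.2850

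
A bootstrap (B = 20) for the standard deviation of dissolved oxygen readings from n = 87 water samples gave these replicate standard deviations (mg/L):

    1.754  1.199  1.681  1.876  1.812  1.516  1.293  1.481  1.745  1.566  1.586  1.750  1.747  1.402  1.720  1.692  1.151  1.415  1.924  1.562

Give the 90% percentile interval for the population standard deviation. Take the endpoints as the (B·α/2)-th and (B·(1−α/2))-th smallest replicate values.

Sorted replicates: 1.151, 1.199, 1.293, 1.402, 1.415, 1.481, 1.516, 1.562, 1.566, 1.586, 1.681, 1.692, 1.720, 1.745, 1.747, 1.750, 1.754, 1.812, 1.876, 1.924
α = 0.10; lower rank = 20 × 0.050 = 1; upper rank = 20 × 0.950 = 19.
The 1st smallest replicate is 1.151; the 19th is 1.876.

(1.151, 1.876)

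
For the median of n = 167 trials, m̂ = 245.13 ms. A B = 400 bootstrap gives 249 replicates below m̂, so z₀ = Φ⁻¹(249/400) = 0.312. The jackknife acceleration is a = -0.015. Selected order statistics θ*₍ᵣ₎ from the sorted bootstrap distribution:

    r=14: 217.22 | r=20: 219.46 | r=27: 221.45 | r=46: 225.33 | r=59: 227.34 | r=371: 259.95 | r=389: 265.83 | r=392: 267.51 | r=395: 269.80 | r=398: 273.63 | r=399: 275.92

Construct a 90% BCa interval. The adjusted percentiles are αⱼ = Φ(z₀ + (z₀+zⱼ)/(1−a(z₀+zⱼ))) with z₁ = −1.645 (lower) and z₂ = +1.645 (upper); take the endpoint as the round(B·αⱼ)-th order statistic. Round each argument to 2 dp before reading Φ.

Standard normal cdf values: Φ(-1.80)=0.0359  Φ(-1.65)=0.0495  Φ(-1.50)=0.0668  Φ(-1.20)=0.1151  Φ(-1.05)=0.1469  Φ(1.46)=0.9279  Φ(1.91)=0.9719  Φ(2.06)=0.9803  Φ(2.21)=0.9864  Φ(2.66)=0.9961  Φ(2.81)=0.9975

(227.34, 269.80)

Lower: z₀ + z₁ = 0.312 + (-1.645) = -1.333; 1 − a(z₀+z₁) = 1 − (-0.015)(-1.333) = 0.9800; argument = 0.312 + (-1.333)/0.9800 = -1.0482 → -1.05.
α₁ = Φ(-1.05) = 0.1469; rank = round(400 × 0.1469) = 59; θ*₍59₎ = 227.34.
Upper: z₀ + z₂ = 1.957; 1 − a(z₀+z₂) = 1.0294; argument = 2.2132 → 2.21; α₂ = 0.9864; rank = 395; θ*₍395₎ = 269.80.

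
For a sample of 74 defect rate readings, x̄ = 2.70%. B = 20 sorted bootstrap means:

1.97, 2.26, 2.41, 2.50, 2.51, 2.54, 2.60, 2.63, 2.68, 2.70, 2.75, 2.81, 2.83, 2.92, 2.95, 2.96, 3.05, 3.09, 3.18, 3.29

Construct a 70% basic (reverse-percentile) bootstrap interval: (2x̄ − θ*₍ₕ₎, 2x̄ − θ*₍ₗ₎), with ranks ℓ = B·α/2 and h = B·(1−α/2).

Percentile endpoints at ranks 3 and 17: θ*₍3₎ = 2.41, θ*₍17₎ = 3.05.
Basic interval reflects these around x̄:
  lower = 2 × 2.70 − 3.05 = 2.35
  upper = 2 × 2.70 − 2.41 = 2.99

(2.35, 2.99)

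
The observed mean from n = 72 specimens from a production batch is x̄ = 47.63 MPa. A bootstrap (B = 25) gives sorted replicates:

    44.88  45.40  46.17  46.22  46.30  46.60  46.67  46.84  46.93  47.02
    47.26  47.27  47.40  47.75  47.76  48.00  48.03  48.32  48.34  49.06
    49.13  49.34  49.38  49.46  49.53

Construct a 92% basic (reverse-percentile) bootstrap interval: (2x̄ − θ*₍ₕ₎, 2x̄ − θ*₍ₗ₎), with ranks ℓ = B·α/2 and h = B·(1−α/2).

(45.80, 50.38)

Percentile endpoints at ranks 1 and 24: θ*₍1₎ = 44.88, θ*₍24₎ = 49.46.
Basic interval reflects these around x̄:
  lower = 2 × 47.63 − 49.46 = 45.80
  upper = 2 × 47.63 − 44.88 = 50.38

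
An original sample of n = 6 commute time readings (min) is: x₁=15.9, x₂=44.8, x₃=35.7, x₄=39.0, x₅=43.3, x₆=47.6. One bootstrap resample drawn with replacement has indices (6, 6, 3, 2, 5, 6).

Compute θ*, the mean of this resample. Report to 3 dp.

Resample values: 47.6, 47.6, 35.7, 44.8, 43.3, 47.6.
Mean = (47.6 + 47.6 + 35.7 + 44.8 + 43.3 + 47.6) / 6 = 266.60 / 6 = 44.433

θ* = 44.433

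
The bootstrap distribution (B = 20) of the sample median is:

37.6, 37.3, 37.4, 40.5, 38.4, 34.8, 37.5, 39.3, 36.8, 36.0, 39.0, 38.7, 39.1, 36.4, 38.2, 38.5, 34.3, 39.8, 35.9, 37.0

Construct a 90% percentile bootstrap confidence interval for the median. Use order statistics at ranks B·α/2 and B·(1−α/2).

(34.3, 39.8)

Sorted replicates: 34.3, 34.8, 35.9, 36.0, 36.4, 36.8, 37.0, 37.3, 37.4, 37.5, 37.6, 38.2, 38.4, 38.5, 38.7, 39.0, 39.1, 39.3, 39.8, 40.5
α = 0.10; lower rank = 20 × 0.050 = 1; upper rank = 20 × 0.950 = 19.
The 1st smallest replicate is 34.3; the 19th is 39.8.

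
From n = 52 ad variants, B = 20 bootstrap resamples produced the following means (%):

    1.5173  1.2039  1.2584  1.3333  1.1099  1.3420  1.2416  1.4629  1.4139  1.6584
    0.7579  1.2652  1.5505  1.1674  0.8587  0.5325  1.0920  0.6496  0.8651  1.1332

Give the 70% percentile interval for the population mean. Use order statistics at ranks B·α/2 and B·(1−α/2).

Sorted replicates: 0.5325, 0.6496, 0.7579, 0.8587, 0.8651, 1.0920, 1.1099, 1.1332, 1.1674, 1.2039, 1.2416, 1.2584, 1.2652, 1.3333, 1.3420, 1.4139, 1.4629, 1.5173, 1.5505, 1.6584
α = 0.30; lower rank = 20 × 0.150 = 3; upper rank = 20 × 0.850 = 17.
The 3rd smallest replicate is 0.7579; the 17th is 1.4629.

(0.7579, 1.4629)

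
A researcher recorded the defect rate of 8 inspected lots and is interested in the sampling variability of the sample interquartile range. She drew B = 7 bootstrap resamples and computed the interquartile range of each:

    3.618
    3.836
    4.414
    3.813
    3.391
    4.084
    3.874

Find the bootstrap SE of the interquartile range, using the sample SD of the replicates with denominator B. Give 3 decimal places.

SE* = 0.302

Bootstrap SE is the standard deviation of the 7 replicate interquartile ranges.
Mean of replicates: (3.618 + 3.836 + 4.414 + 3.813 + 3.391 + 4.084 + 3.874) / 7 = 27.0300 / 7 = 3.8614
Sum of squared deviations: (−0.2434)² + (−0.0254)² + (+0.5526)² + (−0.0484)² + (−0.4704)² + (+0.2226)² + (+0.0126)² = 0.6386
Variance = 0.6386 / 7 = 0.0912
SE* = √0.0912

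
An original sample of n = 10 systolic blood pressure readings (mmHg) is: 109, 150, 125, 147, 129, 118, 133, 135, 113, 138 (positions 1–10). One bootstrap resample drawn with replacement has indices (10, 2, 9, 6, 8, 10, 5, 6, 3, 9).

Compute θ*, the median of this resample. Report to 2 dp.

Resample values: 138, 150, 113, 118, 135, 138, 129, 118, 125, 113.
Sorted: 113, 113, 118, 118, 125, 129, 135, 138, 138, 150
Median = average of the two middle values = 127.00

θ* = 127.00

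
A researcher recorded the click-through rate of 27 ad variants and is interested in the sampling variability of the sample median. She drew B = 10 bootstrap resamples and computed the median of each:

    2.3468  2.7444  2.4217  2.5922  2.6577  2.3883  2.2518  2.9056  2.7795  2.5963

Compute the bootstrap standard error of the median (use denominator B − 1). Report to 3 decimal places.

Bootstrap SE is the standard deviation of the 10 replicate medians.
Mean of replicates: (2.3468 + 2.7444 + 2.4217 + 2.5922 + 2.6577 + 2.3883 + 2.2518 + 2.9056 + 2.7795 + 2.5963) / 10 = 25.68430 / 10 = 2.56843
Sum of squared deviations: (−0.22163)² + (+0.17597)² + (−0.14673)² + (+0.02377)² + (+0.08927)² + (−0.18013)² + (−0.31663)² + (+0.33717)² + (+0.21107)² + (+0.02787)² = 0.40186
Variance = 0.40186 / 9 = 0.04465
SE* = √0.04465

SE* = 0.211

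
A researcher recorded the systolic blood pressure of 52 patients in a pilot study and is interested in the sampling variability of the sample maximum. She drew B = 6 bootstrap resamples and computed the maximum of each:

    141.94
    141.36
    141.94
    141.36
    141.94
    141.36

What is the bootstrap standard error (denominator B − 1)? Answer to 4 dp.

SE* = 0.3177

Bootstrap SE is the standard deviation of the 6 replicate maximums.
Mean of replicates: (141.94 + 141.36 + 141.94 + 141.36 + 141.94 + 141.36) / 6 = 849.90000 / 6 = 141.65000
Sum of squared deviations: (+0.29000)² + (−0.29000)² + (+0.29000)² + (−0.29000)² + (+0.29000)² + (−0.29000)² = 0.50460
Variance = 0.50460 / 5 = 0.10092
SE* = √0.10092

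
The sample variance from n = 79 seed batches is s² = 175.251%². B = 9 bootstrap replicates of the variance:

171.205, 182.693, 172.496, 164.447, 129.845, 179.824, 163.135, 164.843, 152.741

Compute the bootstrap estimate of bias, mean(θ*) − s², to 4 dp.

mean(θ*) = (171.205 + 182.693 + 172.496 + 164.447 + 129.845 + 179.824 + 163.135 + 164.843 + 152.741) / 9 = 164.58100
bias = 164.58100 − 175.251

bias = −10.6700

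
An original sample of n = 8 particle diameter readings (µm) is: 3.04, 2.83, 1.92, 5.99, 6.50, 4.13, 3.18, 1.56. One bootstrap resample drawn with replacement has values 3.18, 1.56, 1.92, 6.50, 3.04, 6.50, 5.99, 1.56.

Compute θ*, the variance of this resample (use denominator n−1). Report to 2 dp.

θ* = 4.84

Mean = 3.7812; sum of squared deviations = 33.9049
s² = 33.9049 / 7 = 4.8436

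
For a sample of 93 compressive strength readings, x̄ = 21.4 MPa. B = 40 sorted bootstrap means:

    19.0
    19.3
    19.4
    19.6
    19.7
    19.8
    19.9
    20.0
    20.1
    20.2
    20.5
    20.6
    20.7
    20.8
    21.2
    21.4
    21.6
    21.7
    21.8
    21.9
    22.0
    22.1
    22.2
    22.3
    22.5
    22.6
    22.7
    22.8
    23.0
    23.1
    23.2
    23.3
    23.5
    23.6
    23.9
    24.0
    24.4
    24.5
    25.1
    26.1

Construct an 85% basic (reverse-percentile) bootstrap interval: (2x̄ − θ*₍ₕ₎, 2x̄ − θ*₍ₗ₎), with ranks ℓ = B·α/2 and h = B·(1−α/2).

Percentile endpoints at ranks 3 and 37: θ*₍3₎ = 19.4, θ*₍37₎ = 24.4.
Basic interval reflects these around x̄:
  lower = 2 × 21.4 − 24.4 = 18.4
  upper = 2 × 21.4 − 19.4 = 23.4

(18.4, 23.4)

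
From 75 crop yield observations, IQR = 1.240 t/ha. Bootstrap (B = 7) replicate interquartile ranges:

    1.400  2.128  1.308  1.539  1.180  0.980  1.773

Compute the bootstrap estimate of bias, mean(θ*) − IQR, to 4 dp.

bias = +0.2326

mean(θ*) = (1.400 + 2.128 + 1.308 + 1.539 + 1.180 + 0.980 + 1.773) / 7 = 1.47257
bias = 1.47257 − 1.240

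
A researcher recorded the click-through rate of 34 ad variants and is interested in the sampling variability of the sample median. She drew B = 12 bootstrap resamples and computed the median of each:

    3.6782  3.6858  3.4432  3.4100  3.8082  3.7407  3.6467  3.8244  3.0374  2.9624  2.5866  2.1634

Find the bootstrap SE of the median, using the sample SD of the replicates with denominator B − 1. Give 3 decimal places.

Bootstrap SE is the standard deviation of the 12 replicate medians.
Mean of replicates: (3.6782 + 3.6858 + 3.4432 + 3.4100 + 3.8082 + 3.7407 + 3.6467 + 3.8244 + 3.0374 + 2.9624 + 2.5866 + 2.1634) / 12 = 39.98700 / 12 = 3.33225
Sum of squared deviations: (+0.34595)² + (+0.35355)² + (+0.11095)² + (+0.07775)² + (+0.47595)² + (+0.40845)² + (+0.31445)² + (+0.49215)² + (−0.29485)² + (−0.36985)² + (−0.74565)² + (−1.16885)² = 3.14341
Variance = 3.14341 / 11 = 0.28576
SE* = √0.28576

SE* = 0.535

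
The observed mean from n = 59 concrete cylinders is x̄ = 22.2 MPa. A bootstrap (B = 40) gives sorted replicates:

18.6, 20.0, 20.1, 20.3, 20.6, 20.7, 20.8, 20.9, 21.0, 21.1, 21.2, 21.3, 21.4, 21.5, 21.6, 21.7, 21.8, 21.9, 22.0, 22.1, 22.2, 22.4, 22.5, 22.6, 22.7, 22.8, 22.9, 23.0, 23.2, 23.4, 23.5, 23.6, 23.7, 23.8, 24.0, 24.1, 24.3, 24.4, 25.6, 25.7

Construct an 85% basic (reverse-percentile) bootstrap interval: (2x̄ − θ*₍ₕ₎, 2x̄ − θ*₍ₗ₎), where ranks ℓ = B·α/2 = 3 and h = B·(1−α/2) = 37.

(20.1, 24.3)

Percentile endpoints at ranks 3 and 37: θ*₍3₎ = 20.1, θ*₍37₎ = 24.3.
Basic interval reflects these around x̄:
  lower = 2 × 22.2 − 24.3 = 20.1
  upper = 2 × 22.2 − 20.1 = 24.3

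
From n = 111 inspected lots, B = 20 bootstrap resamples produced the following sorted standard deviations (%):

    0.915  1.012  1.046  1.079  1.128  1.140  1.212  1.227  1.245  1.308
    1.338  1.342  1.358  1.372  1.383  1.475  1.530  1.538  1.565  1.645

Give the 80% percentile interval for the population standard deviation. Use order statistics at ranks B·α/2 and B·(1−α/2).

(1.012, 1.538)

α = 0.20; lower rank = 20 × 0.100 = 2; upper rank = 20 × 0.900 = 18.
The 2nd smallest replicate is 1.012; the 18th is 1.538.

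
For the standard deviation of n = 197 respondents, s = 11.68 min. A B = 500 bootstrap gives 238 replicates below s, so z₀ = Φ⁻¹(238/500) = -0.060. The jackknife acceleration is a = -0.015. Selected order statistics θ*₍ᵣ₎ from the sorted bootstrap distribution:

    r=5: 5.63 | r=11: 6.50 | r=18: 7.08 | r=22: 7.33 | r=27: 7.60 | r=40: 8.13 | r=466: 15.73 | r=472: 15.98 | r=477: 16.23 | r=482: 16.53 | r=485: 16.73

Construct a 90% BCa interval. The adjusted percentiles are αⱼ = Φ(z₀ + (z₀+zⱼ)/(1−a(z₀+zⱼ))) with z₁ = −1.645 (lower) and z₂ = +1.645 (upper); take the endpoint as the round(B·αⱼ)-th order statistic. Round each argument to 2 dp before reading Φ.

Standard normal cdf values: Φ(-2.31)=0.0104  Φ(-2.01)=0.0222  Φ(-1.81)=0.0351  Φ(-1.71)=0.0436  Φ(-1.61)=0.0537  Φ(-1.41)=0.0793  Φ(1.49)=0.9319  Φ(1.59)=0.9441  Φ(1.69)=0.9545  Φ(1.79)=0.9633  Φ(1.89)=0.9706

Lower: z₀ + z₁ = -0.060 + (-1.645) = -1.705; 1 − a(z₀+z₁) = 1 − (-0.015)(-1.705) = 0.9744; argument = -0.060 + (-1.705)/0.9744 = -1.8097 → -1.81.
α₁ = Φ(-1.81) = 0.0351; rank = round(500 × 0.0351) = 18; θ*₍18₎ = 7.08.
Upper: z₀ + z₂ = 1.585; 1 − a(z₀+z₂) = 1.0238; argument = 1.4882 → 1.49; α₂ = 0.9319; rank = 466; θ*₍466₎ = 15.73.

(7.08, 15.73)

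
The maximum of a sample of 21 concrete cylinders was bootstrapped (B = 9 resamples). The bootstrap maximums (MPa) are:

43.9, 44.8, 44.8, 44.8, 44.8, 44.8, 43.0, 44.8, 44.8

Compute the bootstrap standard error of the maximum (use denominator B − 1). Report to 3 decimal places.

Bootstrap SE is the standard deviation of the 9 replicate maximums.
Mean of replicates: (43.9 + 44.8 + 44.8 + 44.8 + 44.8 + 44.8 + 43.0 + 44.8 + 44.8) / 9 = 400.5000 / 9 = 44.5000
Sum of squared deviations: (−0.6000)² + (+0.3000)² + (+0.3000)² + (+0.3000)² + (+0.3000)² + (+0.3000)² + (−1.5000)² + (+0.3000)² + (+0.3000)² = 3.2400
Variance = 3.2400 / 8 = 0.4050
SE* = √0.4050

SE* = 0.636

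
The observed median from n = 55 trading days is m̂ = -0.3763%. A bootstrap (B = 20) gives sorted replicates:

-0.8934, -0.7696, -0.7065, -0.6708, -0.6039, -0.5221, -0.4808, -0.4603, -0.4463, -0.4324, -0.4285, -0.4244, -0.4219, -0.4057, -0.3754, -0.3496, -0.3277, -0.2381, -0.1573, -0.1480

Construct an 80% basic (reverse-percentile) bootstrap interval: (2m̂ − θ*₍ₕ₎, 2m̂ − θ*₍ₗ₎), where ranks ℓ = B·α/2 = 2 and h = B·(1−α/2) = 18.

(-0.5145, 0.0170)

Percentile endpoints at ranks 2 and 18: θ*₍2₎ = -0.7696, θ*₍18₎ = -0.2381.
Basic interval reflects these around m̂:
  lower = 2 × -0.3763 − -0.2381 = -0.5145
  upper = 2 × -0.3763 − -0.7696 = 0.0170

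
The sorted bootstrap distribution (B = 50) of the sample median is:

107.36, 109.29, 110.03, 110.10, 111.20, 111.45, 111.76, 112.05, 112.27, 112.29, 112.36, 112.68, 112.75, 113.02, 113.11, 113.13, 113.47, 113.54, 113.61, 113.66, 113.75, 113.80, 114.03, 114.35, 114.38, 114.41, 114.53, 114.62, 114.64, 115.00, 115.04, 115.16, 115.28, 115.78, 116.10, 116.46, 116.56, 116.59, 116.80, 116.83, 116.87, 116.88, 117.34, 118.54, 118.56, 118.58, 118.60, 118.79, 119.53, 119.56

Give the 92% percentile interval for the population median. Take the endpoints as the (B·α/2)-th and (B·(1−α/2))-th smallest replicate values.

α = 0.08; lower rank = 50 × 0.040 = 2; upper rank = 50 × 0.960 = 48.
The 2nd smallest replicate is 109.29; the 48th is 118.79.

(109.29, 118.79)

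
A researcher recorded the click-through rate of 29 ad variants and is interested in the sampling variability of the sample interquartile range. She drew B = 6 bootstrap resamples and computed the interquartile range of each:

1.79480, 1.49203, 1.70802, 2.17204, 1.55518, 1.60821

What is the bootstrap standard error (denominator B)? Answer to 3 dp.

Bootstrap SE is the standard deviation of the 6 replicate interquartile ranges.
Mean of replicates: (1.79480 + 1.49203 + 1.70802 + 2.17204 + 1.55518 + 1.60821) / 6 = 10.330280 / 6 = 1.721713
Sum of squared deviations: (+0.073087)² + (−0.229683)² + (−0.013693)² + (+0.450327)² + (−0.166533)² + (−0.113503)² = 0.301694
Variance = 0.301694 / 6 = 0.050282
SE* = √0.050282

SE* = 0.224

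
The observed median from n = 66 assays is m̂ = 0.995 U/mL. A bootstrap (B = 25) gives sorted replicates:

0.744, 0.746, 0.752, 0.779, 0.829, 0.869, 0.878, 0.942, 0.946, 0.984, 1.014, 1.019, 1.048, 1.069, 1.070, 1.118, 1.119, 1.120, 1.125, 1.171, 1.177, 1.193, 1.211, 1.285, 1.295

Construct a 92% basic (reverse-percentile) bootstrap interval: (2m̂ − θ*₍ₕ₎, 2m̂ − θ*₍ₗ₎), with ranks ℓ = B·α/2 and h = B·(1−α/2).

(0.705, 1.246)

Percentile endpoints at ranks 1 and 24: θ*₍1₎ = 0.744, θ*₍24₎ = 1.285.
Basic interval reflects these around m̂:
  lower = 2 × 0.995 − 1.285 = 0.705
  upper = 2 × 0.995 − 0.744 = 1.246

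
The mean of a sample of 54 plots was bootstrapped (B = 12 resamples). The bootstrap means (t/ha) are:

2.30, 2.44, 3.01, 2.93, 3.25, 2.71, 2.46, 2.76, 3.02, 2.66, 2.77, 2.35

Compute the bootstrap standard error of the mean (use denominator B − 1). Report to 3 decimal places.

Bootstrap SE is the standard deviation of the 12 replicate means.
Mean of replicates: (2.30 + 2.44 + 3.01 + 2.93 + 3.25 + 2.71 + 2.46 + 2.76 + 3.02 + 2.66 + 2.77 + 2.35) / 12 = 32.6600 / 12 = 2.7217
Sum of squared deviations: (−0.4217)² + (−0.2817)² + (+0.2883)² + (+0.2083)² + (+0.5283)² + (−0.0117)² + (−0.2617)² + (+0.0383)² + (+0.2983)² + (−0.0617)² + (+0.0483)² + (−0.3717)² = 0.9662
Variance = 0.9662 / 11 = 0.0878
SE* = √0.0878

SE* = 0.296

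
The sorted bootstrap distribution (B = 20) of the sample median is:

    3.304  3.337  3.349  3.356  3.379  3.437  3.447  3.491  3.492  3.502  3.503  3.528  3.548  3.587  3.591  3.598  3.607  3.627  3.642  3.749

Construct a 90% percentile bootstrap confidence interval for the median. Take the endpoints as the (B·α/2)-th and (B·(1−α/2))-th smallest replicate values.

α = 0.10; lower rank = 20 × 0.050 = 1; upper rank = 20 × 0.950 = 19.
The 1st smallest replicate is 3.304; the 19th is 3.642.

(3.304, 3.642)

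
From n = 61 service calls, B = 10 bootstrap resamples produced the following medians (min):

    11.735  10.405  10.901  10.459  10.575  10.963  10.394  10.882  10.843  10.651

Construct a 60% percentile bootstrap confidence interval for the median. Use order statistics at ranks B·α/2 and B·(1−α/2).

(10.405, 10.901)

Sorted replicates: 10.394, 10.405, 10.459, 10.575, 10.651, 10.843, 10.882, 10.901, 10.963, 11.735
α = 0.40; lower rank = 10 × 0.200 = 2; upper rank = 10 × 0.800 = 8.
The 2nd smallest replicate is 10.405; the 8th is 10.901.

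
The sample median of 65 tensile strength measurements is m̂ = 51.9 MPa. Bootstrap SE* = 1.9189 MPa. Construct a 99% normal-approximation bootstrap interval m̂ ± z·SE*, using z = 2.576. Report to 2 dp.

Margin = 2.576 × 1.9189 = 4.943
Interval: 51.9 ± 4.943

(46.96, 56.84)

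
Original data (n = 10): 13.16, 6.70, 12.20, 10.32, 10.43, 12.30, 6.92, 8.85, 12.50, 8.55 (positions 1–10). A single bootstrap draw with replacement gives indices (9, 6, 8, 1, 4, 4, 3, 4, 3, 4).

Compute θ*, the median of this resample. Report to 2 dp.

θ* = 11.26

Resample values: 12.50, 12.30, 8.85, 13.16, 10.32, 10.32, 12.20, 10.32, 12.20, 10.32.
Sorted: 8.85, 10.32, 10.32, 10.32, 10.32, 12.20, 12.20, 12.30, 12.50, 13.16
Median = average of the two middle values = 11.26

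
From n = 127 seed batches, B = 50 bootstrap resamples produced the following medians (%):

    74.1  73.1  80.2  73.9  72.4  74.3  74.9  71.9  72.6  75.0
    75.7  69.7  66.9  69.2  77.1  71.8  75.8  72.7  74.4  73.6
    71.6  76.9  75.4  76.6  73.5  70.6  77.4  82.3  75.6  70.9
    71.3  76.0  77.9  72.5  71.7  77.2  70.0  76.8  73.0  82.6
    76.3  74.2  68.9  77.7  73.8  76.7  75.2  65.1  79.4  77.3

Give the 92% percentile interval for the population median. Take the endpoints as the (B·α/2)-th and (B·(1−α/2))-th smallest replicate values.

(66.9, 80.2)

Sorted replicates: 65.1, 66.9, 68.9, 69.2, 69.7, 70.0, 70.6, 70.9, 71.3, 71.6, 71.7, 71.8, 71.9, 72.4, 72.5, 72.6, 72.7, 73.0, 73.1, 73.5, 73.6, 73.8, 73.9, 74.1, 74.2, 74.3, 74.4, 74.9, 75.0, 75.2, 75.4, 75.6, 75.7, 75.8, 76.0, 76.3, 76.6, 76.7, 76.8, 76.9, 77.1, 77.2, 77.3, 77.4, 77.7, 77.9, 79.4, 80.2, 82.3, 82.6
α = 0.08; lower rank = 50 × 0.040 = 2; upper rank = 50 × 0.960 = 48.
The 2nd smallest replicate is 66.9; the 48th is 80.2.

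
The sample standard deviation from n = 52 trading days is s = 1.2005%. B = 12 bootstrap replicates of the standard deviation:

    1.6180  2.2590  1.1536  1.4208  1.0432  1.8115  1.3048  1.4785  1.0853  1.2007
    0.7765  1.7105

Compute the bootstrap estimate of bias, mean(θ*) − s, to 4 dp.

mean(θ*) = (1.6180 + 2.2590 + 1.1536 + 1.4208 + 1.0432 + 1.8115 + 1.3048 + 1.4785 + 1.0853 + 1.2007 + 0.7765 + 1.7105) / 12 = 1.40520
bias = 1.40520 − 1.2005

bias = +0.2047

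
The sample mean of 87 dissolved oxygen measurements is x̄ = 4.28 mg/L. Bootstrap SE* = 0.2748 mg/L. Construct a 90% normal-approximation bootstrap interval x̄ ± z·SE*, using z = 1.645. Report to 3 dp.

(3.828, 4.732)

Margin = 1.645 × 0.2748 = 0.4520
Interval: 4.28 ± 0.4520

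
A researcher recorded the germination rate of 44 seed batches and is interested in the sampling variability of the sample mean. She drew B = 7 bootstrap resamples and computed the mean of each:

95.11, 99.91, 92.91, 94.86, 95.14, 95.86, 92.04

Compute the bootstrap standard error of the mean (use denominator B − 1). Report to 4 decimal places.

Bootstrap SE is the standard deviation of the 7 replicate means.
Mean of replicates: (95.11 + 99.91 + 92.91 + 94.86 + 95.14 + 95.86 + 92.04) / 7 = 665.83000 / 7 = 95.11857
Sum of squared deviations: (−0.00857)² + (+4.79143)² + (−2.20857)² + (−0.25857)² + (+0.02143)² + (+0.74143)² + (−3.07857)² = 37.93029
Variance = 37.93029 / 6 = 6.32171
SE* = √6.32171

SE* = 2.5143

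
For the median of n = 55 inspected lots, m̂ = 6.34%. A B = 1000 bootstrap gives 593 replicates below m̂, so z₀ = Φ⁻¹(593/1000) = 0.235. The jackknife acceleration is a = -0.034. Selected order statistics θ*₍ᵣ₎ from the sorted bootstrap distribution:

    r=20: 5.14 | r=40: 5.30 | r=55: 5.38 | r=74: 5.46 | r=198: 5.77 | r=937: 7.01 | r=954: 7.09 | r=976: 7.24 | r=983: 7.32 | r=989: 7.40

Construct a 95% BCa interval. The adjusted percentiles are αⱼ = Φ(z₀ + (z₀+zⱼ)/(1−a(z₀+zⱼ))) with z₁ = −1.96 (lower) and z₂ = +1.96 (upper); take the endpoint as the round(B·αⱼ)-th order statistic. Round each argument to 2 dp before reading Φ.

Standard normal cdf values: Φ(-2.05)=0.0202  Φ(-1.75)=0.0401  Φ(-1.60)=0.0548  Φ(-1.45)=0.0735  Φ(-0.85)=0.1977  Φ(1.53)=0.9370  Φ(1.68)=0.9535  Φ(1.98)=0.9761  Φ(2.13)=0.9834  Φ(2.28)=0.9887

Lower: z₀ + z₁ = 0.235 + (-1.960) = -1.725; 1 − a(z₀+z₁) = 1 − (-0.034)(-1.725) = 0.9414; argument = 0.235 + (-1.725)/0.9414 = -1.5975 → -1.60.
α₁ = Φ(-1.60) = 0.0548; rank = round(1000 × 0.0548) = 55; θ*₍55₎ = 5.38.
Upper: z₀ + z₂ = 2.195; 1 − a(z₀+z₂) = 1.0746; argument = 2.2776 → 2.28; α₂ = 0.9887; rank = 989; θ*₍989₎ = 7.40.

(5.38, 7.40)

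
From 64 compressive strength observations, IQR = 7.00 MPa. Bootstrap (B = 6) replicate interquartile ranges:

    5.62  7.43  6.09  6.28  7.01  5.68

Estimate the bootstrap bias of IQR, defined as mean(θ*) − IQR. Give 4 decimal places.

bias = −0.6483

mean(θ*) = (5.62 + 7.43 + 6.09 + 6.28 + 7.01 + 5.68) / 6 = 6.35167
bias = 6.35167 − 7.00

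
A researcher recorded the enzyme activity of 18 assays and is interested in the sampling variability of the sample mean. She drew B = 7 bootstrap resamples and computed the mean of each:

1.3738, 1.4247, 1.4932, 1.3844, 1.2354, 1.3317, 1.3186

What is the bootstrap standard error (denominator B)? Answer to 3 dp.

SE* = 0.076

Bootstrap SE is the standard deviation of the 7 replicate means.
Mean of replicates: (1.3738 + 1.4247 + 1.4932 + 1.3844 + 1.2354 + 1.3317 + 1.3186) / 7 = 9.56180 / 7 = 1.36597
Sum of squared deviations: (+0.00783)² + (+0.05873)² + (+0.12723)² + (+0.01843)² + (−0.13057)² + (−0.03427)² + (−0.04737)² = 0.04050
Variance = 0.04050 / 7 = 0.00579
SE* = √0.00579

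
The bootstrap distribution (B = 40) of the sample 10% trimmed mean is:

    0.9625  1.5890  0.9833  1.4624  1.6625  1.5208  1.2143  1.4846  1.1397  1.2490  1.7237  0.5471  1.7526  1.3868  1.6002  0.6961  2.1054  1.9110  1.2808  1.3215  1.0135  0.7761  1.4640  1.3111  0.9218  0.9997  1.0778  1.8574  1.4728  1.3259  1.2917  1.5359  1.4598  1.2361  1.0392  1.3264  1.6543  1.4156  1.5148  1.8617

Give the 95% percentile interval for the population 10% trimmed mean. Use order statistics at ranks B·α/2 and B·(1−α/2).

Sorted replicates: 0.5471, 0.6961, 0.7761, 0.9218, 0.9625, 0.9833, 0.9997, 1.0135, 1.0392, 1.0778, 1.1397, 1.2143, 1.2361, 1.2490, 1.2808, 1.2917, 1.3111, 1.3215, 1.3259, 1.3264, 1.3868, 1.4156, 1.4598, 1.4624, 1.4640, 1.4728, 1.4846, 1.5148, 1.5208, 1.5359, 1.5890, 1.6002, 1.6543, 1.6625, 1.7237, 1.7526, 1.8574, 1.8617, 1.9110, 2.1054
α = 0.05; lower rank = 40 × 0.025 = 1; upper rank = 40 × 0.975 = 39.
The 1st smallest replicate is 0.5471; the 39th is 1.9110.

(0.5471, 1.9110)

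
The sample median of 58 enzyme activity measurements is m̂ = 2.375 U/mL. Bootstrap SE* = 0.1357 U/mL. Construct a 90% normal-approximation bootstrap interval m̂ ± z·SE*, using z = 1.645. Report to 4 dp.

(2.1518, 2.5982)

Margin = 1.645 × 0.1357 = 0.22323
Interval: 2.375 ± 0.22323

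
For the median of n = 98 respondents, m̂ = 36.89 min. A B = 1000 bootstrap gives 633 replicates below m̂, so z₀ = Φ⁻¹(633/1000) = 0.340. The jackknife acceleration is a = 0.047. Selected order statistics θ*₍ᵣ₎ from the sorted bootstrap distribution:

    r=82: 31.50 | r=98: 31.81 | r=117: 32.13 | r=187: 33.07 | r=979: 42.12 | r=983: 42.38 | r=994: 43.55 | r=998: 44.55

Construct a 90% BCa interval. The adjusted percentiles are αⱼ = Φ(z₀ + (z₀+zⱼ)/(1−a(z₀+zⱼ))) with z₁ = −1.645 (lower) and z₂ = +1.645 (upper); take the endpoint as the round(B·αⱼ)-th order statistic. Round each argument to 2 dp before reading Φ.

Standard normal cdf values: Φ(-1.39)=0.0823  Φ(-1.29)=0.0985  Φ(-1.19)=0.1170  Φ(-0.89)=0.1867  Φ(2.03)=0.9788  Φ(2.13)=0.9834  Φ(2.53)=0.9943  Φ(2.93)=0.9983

Lower: z₀ + z₁ = 0.340 + (-1.645) = -1.305; 1 − a(z₀+z₁) = 1 − (0.047)(-1.305) = 1.0613; argument = 0.340 + (-1.305)/1.0613 = -0.8896 → -0.89.
α₁ = Φ(-0.89) = 0.1867; rank = round(1000 × 0.1867) = 187; θ*₍187₎ = 33.07.
Upper: z₀ + z₂ = 1.985; 1 − a(z₀+z₂) = 0.9067; argument = 2.5292 → 2.53; α₂ = 0.9943; rank = 994; θ*₍994₎ = 43.55.

(33.07, 43.55)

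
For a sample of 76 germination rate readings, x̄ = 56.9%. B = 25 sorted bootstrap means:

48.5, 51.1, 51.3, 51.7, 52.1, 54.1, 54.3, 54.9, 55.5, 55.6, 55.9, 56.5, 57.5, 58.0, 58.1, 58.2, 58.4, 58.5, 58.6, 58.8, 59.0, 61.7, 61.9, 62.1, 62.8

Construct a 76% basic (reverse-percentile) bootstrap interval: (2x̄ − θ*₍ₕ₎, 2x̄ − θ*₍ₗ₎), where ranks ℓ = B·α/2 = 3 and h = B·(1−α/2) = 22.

(52.1, 62.5)

Percentile endpoints at ranks 3 and 22: θ*₍3₎ = 51.3, θ*₍22₎ = 61.7.
Basic interval reflects these around x̄:
  lower = 2 × 56.9 − 61.7 = 52.1
  upper = 2 × 56.9 − 51.3 = 62.5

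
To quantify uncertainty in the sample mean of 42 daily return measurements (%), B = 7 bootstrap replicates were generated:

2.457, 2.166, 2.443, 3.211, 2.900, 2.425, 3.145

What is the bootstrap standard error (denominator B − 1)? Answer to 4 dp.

SE* = 0.4045

Bootstrap SE is the standard deviation of the 7 replicate means.
Mean of replicates: (2.457 + 2.166 + 2.443 + 3.211 + 2.900 + 2.425 + 3.145) / 7 = 18.74700 / 7 = 2.67814
Sum of squared deviations: (−0.22114)² + (−0.51214)² + (−0.23514)² + (+0.53286)² + (+0.22186)² + (−0.25314)² + (+0.46686)² = 0.98168
Variance = 0.98168 / 6 = 0.16361
SE* = √0.16361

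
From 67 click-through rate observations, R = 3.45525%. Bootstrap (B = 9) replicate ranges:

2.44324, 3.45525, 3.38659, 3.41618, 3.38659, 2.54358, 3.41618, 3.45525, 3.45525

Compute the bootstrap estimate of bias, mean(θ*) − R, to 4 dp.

bias = −0.2377

mean(θ*) = (2.44324 + 3.45525 + 3.38659 + 3.41618 + 3.38659 + 2.54358 + 3.41618 + 3.45525 + 3.45525) / 9 = 3.21757
bias = 3.21757 − 3.45525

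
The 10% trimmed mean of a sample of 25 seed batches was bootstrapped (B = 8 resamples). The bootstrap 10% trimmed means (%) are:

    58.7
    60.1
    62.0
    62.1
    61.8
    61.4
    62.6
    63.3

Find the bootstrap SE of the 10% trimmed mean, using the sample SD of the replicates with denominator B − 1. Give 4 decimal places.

Bootstrap SE is the standard deviation of the 8 replicate 10% trimmed means.
Mean of replicates: (58.7 + 60.1 + 62.0 + 62.1 + 61.8 + 61.4 + 62.6 + 63.3) / 8 = 492.00000 / 8 = 61.50000
Sum of squared deviations: (−2.80000)² + (−1.40000)² + (+0.50000)² + (+0.60000)² + (+0.30000)² + (−0.10000)² + (+1.10000)² + (+1.80000)² = 14.96000
Variance = 14.96000 / 7 = 2.13714
SE* = √2.13714

SE* = 1.4619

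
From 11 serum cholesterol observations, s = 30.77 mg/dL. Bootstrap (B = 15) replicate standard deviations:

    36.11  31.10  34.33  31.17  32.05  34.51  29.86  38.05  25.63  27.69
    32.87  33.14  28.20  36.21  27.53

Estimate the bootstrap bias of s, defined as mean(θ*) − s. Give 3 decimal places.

bias = +1.127

mean(θ*) = (36.11 + 31.10 + 34.33 + 31.17 + 32.05 + 34.51 + 29.86 + 38.05 + 25.63 + 27.69 + 32.87 + 33.14 + 28.20 + 36.21 + 27.53) / 15 = 31.8967
bias = 31.8967 − 30.77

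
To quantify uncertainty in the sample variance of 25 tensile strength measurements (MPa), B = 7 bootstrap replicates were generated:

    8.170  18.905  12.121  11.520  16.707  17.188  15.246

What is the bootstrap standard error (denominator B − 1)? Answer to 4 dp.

SE* = 3.7921

Bootstrap SE is the standard deviation of the 7 replicate variances.
Mean of replicates: (8.170 + 18.905 + 12.121 + 11.520 + 16.707 + 17.188 + 15.246) / 7 = 99.85700 / 7 = 14.26529
Sum of squared deviations: (−6.09529)² + (+4.63971)² + (−2.14429)² + (−2.74529)² + (+2.44171)² + (+2.92271)² + (+0.98071)² = 86.28004
Variance = 86.28004 / 6 = 14.38001
SE* = √14.38001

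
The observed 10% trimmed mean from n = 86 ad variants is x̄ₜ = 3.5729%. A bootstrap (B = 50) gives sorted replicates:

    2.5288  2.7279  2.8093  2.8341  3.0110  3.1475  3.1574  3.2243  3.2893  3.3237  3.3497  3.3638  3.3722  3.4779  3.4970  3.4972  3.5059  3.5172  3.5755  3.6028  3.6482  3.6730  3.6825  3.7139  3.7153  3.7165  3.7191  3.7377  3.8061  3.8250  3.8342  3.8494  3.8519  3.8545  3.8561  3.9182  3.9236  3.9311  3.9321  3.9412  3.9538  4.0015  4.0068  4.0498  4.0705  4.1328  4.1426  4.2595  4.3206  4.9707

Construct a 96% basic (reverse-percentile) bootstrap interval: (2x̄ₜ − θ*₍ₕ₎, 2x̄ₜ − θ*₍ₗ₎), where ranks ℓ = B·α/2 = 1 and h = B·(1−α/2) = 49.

(2.8252, 4.6170)

Percentile endpoints at ranks 1 and 49: θ*₍1₎ = 2.5288, θ*₍49₎ = 4.3206.
Basic interval reflects these around x̄ₜ:
  lower = 2 × 3.5729 − 4.3206 = 2.8252
  upper = 2 × 3.5729 − 2.5288 = 4.6170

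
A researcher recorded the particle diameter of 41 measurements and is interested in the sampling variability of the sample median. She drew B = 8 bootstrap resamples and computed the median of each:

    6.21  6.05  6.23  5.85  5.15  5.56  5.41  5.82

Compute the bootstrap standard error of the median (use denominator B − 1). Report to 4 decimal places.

Bootstrap SE is the standard deviation of the 8 replicate medians.
Mean of replicates: (6.21 + 6.05 + 6.23 + 5.85 + 5.15 + 5.56 + 5.41 + 5.82) / 8 = 46.28000 / 8 = 5.78500
Sum of squared deviations: (+0.42500)² + (+0.26500)² + (+0.44500)² + (+0.06500)² + (−0.63500)² + (−0.22500)² + (−0.37500)² + (+0.03500)² = 1.04880
Variance = 1.04880 / 7 = 0.14983
SE* = √0.14983

SE* = 0.3871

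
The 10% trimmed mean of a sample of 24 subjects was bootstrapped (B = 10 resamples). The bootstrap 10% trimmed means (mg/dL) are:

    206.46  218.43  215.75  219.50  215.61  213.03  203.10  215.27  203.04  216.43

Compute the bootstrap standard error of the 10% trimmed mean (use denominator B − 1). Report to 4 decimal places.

Bootstrap SE is the standard deviation of the 10 replicate 10% trimmed means.
Mean of replicates: (206.46 + 218.43 + 215.75 + 219.50 + 215.61 + 213.03 + 203.10 + 215.27 + 203.04 + 216.43) / 10 = 2126.62000 / 10 = 212.66200
Sum of squared deviations: (−6.20200)² + (+5.76800)² + (+3.08800)² + (+6.83800)² + (+2.94800)² + (+0.36800)² + (−9.56200)² + (+2.60800)² + (−9.62200)² + (+3.76800)² = 341.86896
Variance = 341.86896 / 9 = 37.98544
SE* = √37.98544

SE* = 6.1632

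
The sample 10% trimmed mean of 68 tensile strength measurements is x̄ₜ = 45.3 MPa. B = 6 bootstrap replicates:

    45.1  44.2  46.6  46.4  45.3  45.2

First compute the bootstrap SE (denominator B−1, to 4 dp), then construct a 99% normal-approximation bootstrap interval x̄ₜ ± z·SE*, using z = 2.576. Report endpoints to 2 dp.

Mean of replicates = 45.4667; sum of squared deviations = 3.9933; SE* = √(3.9933/5) = 0.8937
Margin = 2.576 × 0.8937 = 2.302
Interval: 45.3 ± 2.302

(43.00, 47.60)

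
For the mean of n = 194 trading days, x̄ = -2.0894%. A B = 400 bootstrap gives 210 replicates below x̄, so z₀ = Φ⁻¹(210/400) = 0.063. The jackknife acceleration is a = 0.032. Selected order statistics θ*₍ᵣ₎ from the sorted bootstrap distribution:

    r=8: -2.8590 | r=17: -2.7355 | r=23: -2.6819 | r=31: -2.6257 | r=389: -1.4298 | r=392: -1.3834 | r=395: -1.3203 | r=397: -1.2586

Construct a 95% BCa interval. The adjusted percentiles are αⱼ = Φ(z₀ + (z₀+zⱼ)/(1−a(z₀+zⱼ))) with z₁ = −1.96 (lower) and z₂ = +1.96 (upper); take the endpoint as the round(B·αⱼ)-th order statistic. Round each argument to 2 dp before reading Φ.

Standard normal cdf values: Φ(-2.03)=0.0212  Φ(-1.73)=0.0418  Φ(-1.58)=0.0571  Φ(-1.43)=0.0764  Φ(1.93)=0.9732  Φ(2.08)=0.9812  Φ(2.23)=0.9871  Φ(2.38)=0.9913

(-2.7355, -1.3203)

Lower: z₀ + z₁ = 0.063 + (-1.960) = -1.897; 1 − a(z₀+z₁) = 1 − (0.032)(-1.897) = 1.0607; argument = 0.063 + (-1.897)/1.0607 = -1.7254 → -1.73.
α₁ = Φ(-1.73) = 0.0418; rank = round(400 × 0.0418) = 17; θ*₍17₎ = -2.7355.
Upper: z₀ + z₂ = 2.023; 1 − a(z₀+z₂) = 0.9353; argument = 2.2260 → 2.23; α₂ = 0.9871; rank = 395; θ*₍395₎ = -1.3203.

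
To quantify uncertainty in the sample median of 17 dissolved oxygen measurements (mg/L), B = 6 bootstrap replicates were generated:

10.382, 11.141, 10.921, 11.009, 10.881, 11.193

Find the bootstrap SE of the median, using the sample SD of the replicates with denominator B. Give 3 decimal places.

Bootstrap SE is the standard deviation of the 6 replicate medians.
Mean of replicates: (10.382 + 11.141 + 10.921 + 11.009 + 10.881 + 11.193) / 6 = 65.5270 / 6 = 10.9212
Sum of squared deviations: (−0.5392)² + (+0.2198)² + (−0.0002)² + (+0.0878)² + (−0.0402)² + (+0.2718)² = 0.4222
Variance = 0.4222 / 6 = 0.0704
SE* = √0.0704

SE* = 0.265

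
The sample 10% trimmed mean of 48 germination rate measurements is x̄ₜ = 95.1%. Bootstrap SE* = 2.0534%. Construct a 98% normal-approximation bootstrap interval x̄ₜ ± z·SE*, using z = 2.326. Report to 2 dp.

Margin = 2.326 × 2.0534 = 4.776
Interval: 95.1 ± 4.776

(90.32, 99.88)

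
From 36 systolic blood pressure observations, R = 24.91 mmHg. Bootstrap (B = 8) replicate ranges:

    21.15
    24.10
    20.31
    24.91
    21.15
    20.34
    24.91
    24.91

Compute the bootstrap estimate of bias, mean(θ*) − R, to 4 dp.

bias = −2.1875

mean(θ*) = (21.15 + 24.10 + 20.31 + 24.91 + 21.15 + 20.34 + 24.91 + 24.91) / 8 = 22.72250
bias = 22.72250 − 24.91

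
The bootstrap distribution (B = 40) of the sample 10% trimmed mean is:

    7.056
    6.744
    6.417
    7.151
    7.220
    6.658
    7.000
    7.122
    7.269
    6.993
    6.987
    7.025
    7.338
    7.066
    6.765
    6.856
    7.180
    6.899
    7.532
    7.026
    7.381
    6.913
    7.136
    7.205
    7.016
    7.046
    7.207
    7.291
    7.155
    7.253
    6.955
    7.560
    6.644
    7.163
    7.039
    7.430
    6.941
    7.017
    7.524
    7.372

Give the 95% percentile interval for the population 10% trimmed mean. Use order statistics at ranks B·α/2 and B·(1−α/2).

Sorted replicates: 6.417, 6.644, 6.658, 6.744, 6.765, 6.856, 6.899, 6.913, 6.941, 6.955, 6.987, 6.993, 7.000, 7.016, 7.017, 7.025, 7.026, 7.039, 7.046, 7.056, 7.066, 7.122, 7.136, 7.151, 7.155, 7.163, 7.180, 7.205, 7.207, 7.220, 7.253, 7.269, 7.291, 7.338, 7.372, 7.381, 7.430, 7.524, 7.532, 7.560
α = 0.05; lower rank = 40 × 0.025 = 1; upper rank = 40 × 0.975 = 39.
The 1st smallest replicate is 6.417; the 39th is 7.532.

(6.417, 7.532)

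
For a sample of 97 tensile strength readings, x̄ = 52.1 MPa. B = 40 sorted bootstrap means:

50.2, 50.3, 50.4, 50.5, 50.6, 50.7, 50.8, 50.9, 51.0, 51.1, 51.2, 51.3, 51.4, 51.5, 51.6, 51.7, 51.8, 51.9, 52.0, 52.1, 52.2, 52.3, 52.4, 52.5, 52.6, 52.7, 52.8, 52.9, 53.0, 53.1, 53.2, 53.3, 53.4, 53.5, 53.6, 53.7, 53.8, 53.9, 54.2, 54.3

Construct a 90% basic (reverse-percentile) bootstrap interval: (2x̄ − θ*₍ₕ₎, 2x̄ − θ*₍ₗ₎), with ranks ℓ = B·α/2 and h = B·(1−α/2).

Percentile endpoints at ranks 2 and 38: θ*₍2₎ = 50.3, θ*₍38₎ = 53.9.
Basic interval reflects these around x̄:
  lower = 2 × 52.1 − 53.9 = 50.3
  upper = 2 × 52.1 − 50.3 = 53.9

(50.3, 53.9)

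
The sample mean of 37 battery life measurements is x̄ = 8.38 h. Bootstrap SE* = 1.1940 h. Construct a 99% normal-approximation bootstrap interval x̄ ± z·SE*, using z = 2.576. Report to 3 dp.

Margin = 2.576 × 1.1940 = 3.0757
Interval: 8.38 ± 3.0757

(5.304, 11.456)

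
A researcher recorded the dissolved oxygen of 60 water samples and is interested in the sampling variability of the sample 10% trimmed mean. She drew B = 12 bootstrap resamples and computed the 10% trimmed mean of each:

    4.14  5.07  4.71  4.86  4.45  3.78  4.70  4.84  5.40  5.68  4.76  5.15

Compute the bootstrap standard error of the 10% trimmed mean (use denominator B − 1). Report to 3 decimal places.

Bootstrap SE is the standard deviation of the 12 replicate 10% trimmed means.
Mean of replicates: (4.14 + 5.07 + 4.71 + 4.86 + 4.45 + 3.78 + 4.70 + 4.84 + 5.40 + 5.68 + 4.76 + 5.15) / 12 = 57.5400 / 12 = 4.7950
Sum of squared deviations: (−0.6550)² + (+0.2750)² + (−0.0850)² + (+0.0650)² + (−0.3450)² + (−1.0150)² + (−0.0950)² + (+0.0450)² + (+0.6050)² + (+0.8850)² + (−0.0350)² + (+0.3550)² = 2.9529
Variance = 2.9529 / 11 = 0.2684
SE* = √0.2684

SE* = 0.518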